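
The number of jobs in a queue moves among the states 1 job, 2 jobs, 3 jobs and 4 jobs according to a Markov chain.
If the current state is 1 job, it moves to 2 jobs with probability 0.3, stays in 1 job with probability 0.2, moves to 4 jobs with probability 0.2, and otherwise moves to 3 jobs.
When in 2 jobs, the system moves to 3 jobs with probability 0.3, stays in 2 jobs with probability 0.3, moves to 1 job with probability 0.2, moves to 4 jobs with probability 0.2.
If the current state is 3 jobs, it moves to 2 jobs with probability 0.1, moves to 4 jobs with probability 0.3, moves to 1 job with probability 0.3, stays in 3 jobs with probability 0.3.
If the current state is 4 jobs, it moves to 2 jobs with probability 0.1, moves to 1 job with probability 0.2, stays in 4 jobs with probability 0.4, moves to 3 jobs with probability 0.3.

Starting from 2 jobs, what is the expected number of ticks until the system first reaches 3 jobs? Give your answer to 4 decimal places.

3.3333

Let t(s) be the expected number of ticks to first reach 3 jobs from state s, with t(3 jobs) = 0. Conditioning on the first tick:
t(1 job) = 1 + 0.2·t(1 job) + 0.3·t(2 jobs) + 0.2·t(4 jobs)
t(2 jobs) = 1 + 0.2·t(1 job) + 0.3·t(2 jobs) + 0.2·t(4 jobs)
t(4 jobs) = 1 + 0.2·t(1 job) + 0.1·t(2 jobs) + 0.4·t(4 jobs)
Solving: t(1 job) = 3.3333, t(2 jobs) = 3.3333, t(4 jobs) = 3.3333.
Expected ticks from 2 jobs to 3 jobs: 3.3333.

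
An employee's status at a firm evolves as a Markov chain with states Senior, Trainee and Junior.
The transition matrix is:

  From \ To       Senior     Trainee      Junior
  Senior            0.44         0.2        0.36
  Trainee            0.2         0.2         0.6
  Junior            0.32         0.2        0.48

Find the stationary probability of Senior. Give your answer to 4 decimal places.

Let the stationary distribution be π with π = πP and π_1 + π_2 + π_3 = 1.
π_1 = 0.44·π_1 + 0.2·π_2 + 0.32·π_3
π_2 = 0.2·π_1 + 0.2·π_2 + 0.2·π_3
Solving with the normalization constraint gives π = (0.3364, 0.2000, 0.4636).
So the stationary probability of Senior is 0.3364.

0.3364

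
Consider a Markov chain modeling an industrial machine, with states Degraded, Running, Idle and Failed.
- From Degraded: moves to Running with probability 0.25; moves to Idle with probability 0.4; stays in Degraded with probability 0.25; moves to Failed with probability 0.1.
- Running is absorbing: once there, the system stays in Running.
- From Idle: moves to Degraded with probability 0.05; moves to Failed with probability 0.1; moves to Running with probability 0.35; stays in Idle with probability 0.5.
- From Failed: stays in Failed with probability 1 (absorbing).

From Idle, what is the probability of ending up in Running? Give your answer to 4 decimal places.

Let h(s) be the probability of absorption at Running starting from transient state s. Then h(Running) = 1 and h(Failed) = 0. By first-step analysis:
h(Degraded) = 0.25·h(Degraded) + 0.25·1 + 0.4·h(Idle) + 0.1·0
h(Idle) = 0.05·h(Degraded) + 0.35·1 + 0.5·h(Idle) + 0.1·0
Solving: h(Degraded) = 0.7465, h(Idle) = 0.7746.
Starting from Idle, the probability is 0.7746.

0.7746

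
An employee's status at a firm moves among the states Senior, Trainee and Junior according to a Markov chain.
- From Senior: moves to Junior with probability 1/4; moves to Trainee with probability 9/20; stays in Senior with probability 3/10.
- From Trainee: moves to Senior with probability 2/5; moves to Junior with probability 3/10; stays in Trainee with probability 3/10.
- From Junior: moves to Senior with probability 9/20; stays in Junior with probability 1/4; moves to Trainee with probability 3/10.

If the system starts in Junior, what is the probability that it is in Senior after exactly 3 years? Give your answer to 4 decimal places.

Propagate the distribution vector 3 years from Junior.
After 0 years: (0.0000, 0.0000, 1.0000)
After 1 year: (0.4500, 0.3000, 0.2500)
After 2 years: (0.3675, 0.3675, 0.2650)
After 3 years: (0.3765, 0.3551, 0.2684)
P(in Senior after 3 years) = 0.3765

0.3765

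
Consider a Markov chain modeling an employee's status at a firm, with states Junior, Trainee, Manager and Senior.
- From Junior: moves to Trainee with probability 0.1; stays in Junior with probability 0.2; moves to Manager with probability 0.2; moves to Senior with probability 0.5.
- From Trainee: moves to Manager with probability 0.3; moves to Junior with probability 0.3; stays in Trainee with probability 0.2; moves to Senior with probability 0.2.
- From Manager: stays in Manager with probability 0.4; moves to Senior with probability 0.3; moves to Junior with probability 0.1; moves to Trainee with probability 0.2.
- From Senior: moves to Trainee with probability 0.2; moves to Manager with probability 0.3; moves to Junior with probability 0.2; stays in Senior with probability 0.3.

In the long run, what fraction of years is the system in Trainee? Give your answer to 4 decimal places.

0.1813

Let the stationary distribution be π with π = πP and π_1 + π_2 + π_3 + π_4 = 1.
π_1 = 0.2·π_1 + 0.3·π_2 + 0.1·π_3 + 0.2·π_4
π_2 = 0.1·π_1 + 0.2·π_2 + 0.2·π_3 + 0.2·π_4
π_3 = 0.2·π_1 + 0.3·π_2 + 0.4·π_3 + 0.3·π_4
Solving with the normalization constraint gives π = (0.1869, 0.1813, 0.3126, 0.3192).
So the stationary probability of Trainee is 0.1813.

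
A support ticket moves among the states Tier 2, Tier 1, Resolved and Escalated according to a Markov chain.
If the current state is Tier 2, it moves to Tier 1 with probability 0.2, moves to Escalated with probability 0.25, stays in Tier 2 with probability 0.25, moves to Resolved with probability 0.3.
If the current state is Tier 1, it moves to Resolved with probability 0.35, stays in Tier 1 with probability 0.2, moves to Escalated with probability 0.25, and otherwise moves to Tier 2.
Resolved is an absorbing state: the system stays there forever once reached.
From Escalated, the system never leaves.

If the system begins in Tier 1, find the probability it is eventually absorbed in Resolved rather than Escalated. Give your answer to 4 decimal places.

Let h(s) be the probability of absorption at Resolved starting from transient state s. Then h(Resolved) = 1 and h(Escalated) = 0. By first-step analysis:
h(Tier 2) = 0.25·h(Tier 2) + 0.2·h(Tier 1) + 0.3·1 + 0.25·0
h(Tier 1) = 0.2·h(Tier 2) + 0.2·h(Tier 1) + 0.35·1 + 0.25·0
Solving: h(Tier 2) = 0.5536, h(Tier 1) = 0.5759.
Starting from Tier 1, the probability is 0.5759.

0.5759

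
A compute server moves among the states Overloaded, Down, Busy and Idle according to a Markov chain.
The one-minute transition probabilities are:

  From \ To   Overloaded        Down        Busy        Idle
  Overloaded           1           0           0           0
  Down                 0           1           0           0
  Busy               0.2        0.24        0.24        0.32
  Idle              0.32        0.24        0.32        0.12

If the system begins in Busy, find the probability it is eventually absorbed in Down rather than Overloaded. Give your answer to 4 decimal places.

Let h(s) be the probability of absorption at Down starting from transient state s. Then h(Down) = 1 and h(Overloaded) = 0. By first-step analysis:
h(Busy) = 0.2·0 + 0.24·1 + 0.24·h(Busy) + 0.32·h(Idle)
h(Idle) = 0.32·0 + 0.24·1 + 0.32·h(Busy) + 0.12·h(Idle)
Solving: h(Busy) = 0.5085, h(Idle) = 0.4576.
Starting from Busy, the probability is 0.5085.

0.5085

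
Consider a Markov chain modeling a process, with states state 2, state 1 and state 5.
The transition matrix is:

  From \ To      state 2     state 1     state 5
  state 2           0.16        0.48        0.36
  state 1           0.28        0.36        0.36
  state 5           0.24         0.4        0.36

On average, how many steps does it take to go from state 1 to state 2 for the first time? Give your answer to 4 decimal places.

3.7651

Let t(s) be the expected number of steps to first reach state 2 from state s, with t(state 2) = 0. Conditioning on the first step:
t(state 1) = 1 + 0.36·t(state 1) + 0.36·t(state 5)
t(state 5) = 1 + 0.4·t(state 1) + 0.36·t(state 5)
Solving: t(state 1) = 3.7651, t(state 5) = 3.9157.
Expected steps from state 1 to state 2: 3.7651.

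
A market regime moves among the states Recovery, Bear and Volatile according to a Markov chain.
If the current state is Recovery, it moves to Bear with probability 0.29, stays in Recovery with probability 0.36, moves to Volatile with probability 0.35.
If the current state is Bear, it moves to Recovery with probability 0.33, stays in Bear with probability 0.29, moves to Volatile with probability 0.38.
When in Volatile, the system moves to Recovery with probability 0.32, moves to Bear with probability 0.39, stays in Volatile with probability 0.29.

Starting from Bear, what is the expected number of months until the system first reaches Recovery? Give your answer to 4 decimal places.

Let t(s) be the expected number of months to first reach Recovery from state s, with t(Recovery) = 0. Conditioning on the first month:
t(Bear) = 1 + 0.29·t(Bear) + 0.38·t(Volatile)
t(Volatile) = 1 + 0.39·t(Bear) + 0.29·t(Volatile)
Solving: t(Bear) = 3.0627, t(Volatile) = 3.0908.
Expected months from Bear to Recovery: 3.0627.

3.0627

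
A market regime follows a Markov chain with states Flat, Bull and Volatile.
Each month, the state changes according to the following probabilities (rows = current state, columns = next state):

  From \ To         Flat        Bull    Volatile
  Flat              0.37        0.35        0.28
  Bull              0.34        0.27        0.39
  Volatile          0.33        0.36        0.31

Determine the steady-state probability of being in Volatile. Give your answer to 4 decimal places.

Let the stationary distribution be π with π = πP and π_1 + π_2 + π_3 = 1.
π_1 = 0.37·π_1 + 0.34·π_2 + 0.33·π_3
π_2 = 0.35·π_1 + 0.27·π_2 + 0.36·π_3
Solving with the normalization constraint gives π = (0.3472, 0.3271, 0.3258).
So the stationary probability of Volatile is 0.3258.

0.3258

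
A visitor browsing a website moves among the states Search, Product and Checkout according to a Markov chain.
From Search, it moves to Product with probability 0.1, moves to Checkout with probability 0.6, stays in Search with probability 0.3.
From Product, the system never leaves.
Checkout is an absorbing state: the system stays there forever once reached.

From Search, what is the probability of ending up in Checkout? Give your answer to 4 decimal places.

0.8571

Let h(s) be the probability of absorption at Checkout starting from transient state s. Then h(Checkout) = 1 and h(Product) = 0. By first-step analysis:
h(Search) = 0.3·h(Search) + 0.1·0 + 0.6·1
Solving: h(Search) = 0.8571.
Starting from Search, the probability is 0.8571.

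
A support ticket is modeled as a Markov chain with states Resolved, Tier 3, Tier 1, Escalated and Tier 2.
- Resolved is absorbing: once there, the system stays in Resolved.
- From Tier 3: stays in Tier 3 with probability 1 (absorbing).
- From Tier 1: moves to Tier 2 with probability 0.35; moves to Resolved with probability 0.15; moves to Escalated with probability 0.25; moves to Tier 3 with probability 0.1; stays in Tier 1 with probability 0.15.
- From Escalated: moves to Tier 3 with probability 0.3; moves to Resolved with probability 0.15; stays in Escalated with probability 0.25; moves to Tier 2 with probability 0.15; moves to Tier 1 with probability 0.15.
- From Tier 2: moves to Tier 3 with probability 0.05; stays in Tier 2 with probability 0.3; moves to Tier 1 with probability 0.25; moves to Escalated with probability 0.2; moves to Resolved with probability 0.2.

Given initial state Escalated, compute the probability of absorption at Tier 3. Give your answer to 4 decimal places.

0.5680

Let h(s) be the probability of absorption at Tier 3 starting from transient state s. Then h(Tier 3) = 1 and h(Resolved) = 0. By first-step analysis:
h(Tier 1) = 0.15·0 + 0.1·1 + 0.15·h(Tier 1) + 0.25·h(Escalated) + 0.35·h(Tier 2)
h(Escalated) = 0.15·0 + 0.3·1 + 0.15·h(Tier 1) + 0.25·h(Escalated) + 0.15·h(Tier 2)
h(Tier 2) = 0.2·0 + 0.05·1 + 0.25·h(Tier 1) + 0.2·h(Escalated) + 0.3·h(Tier 2)
Solving: h(Tier 1) = 0.4466, h(Escalated) = 0.5680, h(Tier 2) = 0.3932.
Starting from Escalated, the probability is 0.5680.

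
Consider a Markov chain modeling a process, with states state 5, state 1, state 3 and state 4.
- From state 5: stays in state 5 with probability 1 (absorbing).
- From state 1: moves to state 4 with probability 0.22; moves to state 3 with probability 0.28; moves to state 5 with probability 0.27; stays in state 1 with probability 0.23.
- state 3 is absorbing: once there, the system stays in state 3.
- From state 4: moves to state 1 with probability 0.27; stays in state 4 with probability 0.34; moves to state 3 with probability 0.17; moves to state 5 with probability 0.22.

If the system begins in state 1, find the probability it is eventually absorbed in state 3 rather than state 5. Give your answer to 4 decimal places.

Let h(s) be the probability of absorption at state 3 starting from transient state s. Then h(state 3) = 1 and h(state 5) = 0. By first-step analysis:
h(state 1) = 0.27·0 + 0.23·h(state 1) + 0.28·1 + 0.22·h(state 4)
h(state 4) = 0.22·0 + 0.27·h(state 1) + 0.17·1 + 0.34·h(state 4)
Solving: h(state 1) = 0.4951, h(state 4) = 0.4601.
Starting from state 1, the probability is 0.4951.

0.4951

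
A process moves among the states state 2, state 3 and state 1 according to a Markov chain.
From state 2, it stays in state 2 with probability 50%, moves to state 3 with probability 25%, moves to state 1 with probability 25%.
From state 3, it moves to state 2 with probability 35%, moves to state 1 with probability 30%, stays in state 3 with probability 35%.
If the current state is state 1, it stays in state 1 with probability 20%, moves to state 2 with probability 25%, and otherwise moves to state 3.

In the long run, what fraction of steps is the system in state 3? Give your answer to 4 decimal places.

0.3629

Let the stationary distribution be π with π = πP and π_1 + π_2 + π_3 = 1.
π_1 = 0.5·π_1 + 0.35·π_2 + 0.25·π_3
π_2 = 0.25·π_1 + 0.35·π_2 + 0.55·π_3
Solving with the normalization constraint gives π = (0.3817, 0.3629, 0.2554).
So the stationary probability of state 3 is 0.3629.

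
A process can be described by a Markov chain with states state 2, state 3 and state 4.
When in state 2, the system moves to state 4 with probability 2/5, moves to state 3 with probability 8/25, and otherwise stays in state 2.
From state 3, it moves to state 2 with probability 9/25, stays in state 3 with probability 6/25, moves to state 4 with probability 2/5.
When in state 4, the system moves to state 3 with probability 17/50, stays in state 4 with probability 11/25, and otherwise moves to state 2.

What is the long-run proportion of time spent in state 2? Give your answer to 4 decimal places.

0.2793

Let the stationary distribution be π with π = πP and π_1 + π_2 + π_3 = 1.
π_1 = 0.28·π_1 + 0.36·π_2 + 0.22·π_3
π_2 = 0.32·π_1 + 0.24·π_2 + 0.34·π_3
Solving with the normalization constraint gives π = (0.2793, 0.3040, 0.4167).
So the stationary probability of state 2 is 0.2793.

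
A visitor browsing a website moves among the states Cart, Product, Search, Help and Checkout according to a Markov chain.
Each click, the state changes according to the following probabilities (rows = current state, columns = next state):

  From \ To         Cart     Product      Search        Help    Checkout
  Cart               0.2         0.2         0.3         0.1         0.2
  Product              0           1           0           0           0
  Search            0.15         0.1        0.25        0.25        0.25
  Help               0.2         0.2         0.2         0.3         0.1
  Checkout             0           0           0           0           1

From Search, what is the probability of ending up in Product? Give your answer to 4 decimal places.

0.4057

Let h(s) be the probability of absorption at Product starting from transient state s. Then h(Product) = 1 and h(Checkout) = 0. By first-step analysis:
h(Cart) = 0.2·h(Cart) + 0.2·1 + 0.3·h(Search) + 0.1·h(Help) + 0.2·0
h(Search) = 0.15·h(Cart) + 0.1·1 + 0.25·h(Search) + 0.25·h(Help) + 0.25·0
h(Help) = 0.2·h(Cart) + 0.2·1 + 0.2·h(Search) + 0.3·h(Help) + 0.1·0
Solving: h(Cart) = 0.4691, h(Search) = 0.4057, h(Help) = 0.5357.
Starting from Search, the probability is 0.4057.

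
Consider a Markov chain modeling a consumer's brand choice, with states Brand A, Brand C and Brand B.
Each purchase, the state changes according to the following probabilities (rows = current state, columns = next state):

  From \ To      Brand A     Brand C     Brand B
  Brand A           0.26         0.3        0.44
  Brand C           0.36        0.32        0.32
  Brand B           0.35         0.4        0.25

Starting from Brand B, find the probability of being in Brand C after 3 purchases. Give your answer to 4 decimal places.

Propagate the distribution vector 3 purchases from Brand B.
After 0 purchases: (0.0000, 0.0000, 1.0000)
After 1 purchase: (0.3500, 0.4000, 0.2500)
After 2 purchases: (0.3225, 0.3330, 0.3445)
After 3 purchases: (0.3243, 0.3411, 0.3346)
P(in Brand C after 3 purchases) = 0.3411

0.3411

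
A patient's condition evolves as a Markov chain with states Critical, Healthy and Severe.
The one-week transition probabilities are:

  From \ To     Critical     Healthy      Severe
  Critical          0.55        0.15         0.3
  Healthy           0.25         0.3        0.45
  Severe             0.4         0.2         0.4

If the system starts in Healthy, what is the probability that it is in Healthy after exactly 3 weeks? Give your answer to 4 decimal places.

0.2021

Propagate the distribution vector 3 weeks from Healthy.
After 0 weeks: (0.0000, 1.0000, 0.0000)
After 1 week: (0.2500, 0.3000, 0.4500)
After 2 weeks: (0.3925, 0.2175, 0.3900)
After 3 weeks: (0.4263, 0.2021, 0.3716)
P(in Healthy after 3 weeks) = 0.2021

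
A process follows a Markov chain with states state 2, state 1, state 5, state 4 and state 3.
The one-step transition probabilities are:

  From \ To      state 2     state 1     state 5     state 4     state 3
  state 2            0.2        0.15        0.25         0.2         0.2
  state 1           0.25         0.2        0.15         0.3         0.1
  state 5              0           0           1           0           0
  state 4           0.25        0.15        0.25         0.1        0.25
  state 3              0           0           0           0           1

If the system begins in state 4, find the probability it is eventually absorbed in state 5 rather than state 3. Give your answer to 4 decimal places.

0.5221

Let h(s) be the probability of absorption at state 5 starting from transient state s. Then h(state 5) = 1 and h(state 3) = 0. By first-step analysis:
h(state 2) = 0.2·h(state 2) + 0.15·h(state 1) + 0.25·1 + 0.2·h(state 4) + 0.2·0
h(state 1) = 0.25·h(state 2) + 0.2·h(state 1) + 0.15·1 + 0.3·h(state 4) + 0.1·0
h(state 4) = 0.25·h(state 2) + 0.15·h(state 1) + 0.25·1 + 0.1·h(state 4) + 0.25·0
Solving: h(state 2) = 0.5469, h(state 1) = 0.5542, h(state 4) = 0.5221.
Starting from state 4, the probability is 0.5221.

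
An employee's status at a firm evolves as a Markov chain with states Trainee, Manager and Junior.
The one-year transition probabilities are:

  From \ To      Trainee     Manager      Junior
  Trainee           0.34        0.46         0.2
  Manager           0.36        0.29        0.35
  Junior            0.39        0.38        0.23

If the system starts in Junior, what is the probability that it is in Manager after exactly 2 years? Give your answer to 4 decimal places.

0.3770

Sum over the intermediate state after 1 year:
P = P(Junior→Trainee)·P(Trainee→Manager) + P(Junior→Manager)·P(Manager→Manager) + P(Junior→Junior)·P(Junior→Manager)
  = 0.39×0.46 + 0.38×0.29 + 0.23×0.38
  = 0.1794 + 0.1102 + 0.0874 = 0.3770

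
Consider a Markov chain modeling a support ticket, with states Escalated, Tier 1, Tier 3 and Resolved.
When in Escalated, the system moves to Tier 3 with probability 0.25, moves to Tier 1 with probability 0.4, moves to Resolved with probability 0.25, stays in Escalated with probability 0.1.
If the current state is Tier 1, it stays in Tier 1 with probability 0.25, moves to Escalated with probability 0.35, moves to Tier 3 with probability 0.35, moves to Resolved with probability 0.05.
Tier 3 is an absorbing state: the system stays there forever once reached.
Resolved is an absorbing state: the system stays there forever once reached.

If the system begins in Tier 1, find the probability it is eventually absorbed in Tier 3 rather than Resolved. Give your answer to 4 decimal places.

Let h(s) be the probability of absorption at Tier 3 starting from transient state s. Then h(Tier 3) = 1 and h(Resolved) = 0. By first-step analysis:
h(Escalated) = 0.1·h(Escalated) + 0.4·h(Tier 1) + 0.25·1 + 0.25·0
h(Tier 1) = 0.35·h(Escalated) + 0.25·h(Tier 1) + 0.35·1 + 0.05·0
Solving: h(Escalated) = 0.6121, h(Tier 1) = 0.7523.
Starting from Tier 1, the probability is 0.7523.

0.7523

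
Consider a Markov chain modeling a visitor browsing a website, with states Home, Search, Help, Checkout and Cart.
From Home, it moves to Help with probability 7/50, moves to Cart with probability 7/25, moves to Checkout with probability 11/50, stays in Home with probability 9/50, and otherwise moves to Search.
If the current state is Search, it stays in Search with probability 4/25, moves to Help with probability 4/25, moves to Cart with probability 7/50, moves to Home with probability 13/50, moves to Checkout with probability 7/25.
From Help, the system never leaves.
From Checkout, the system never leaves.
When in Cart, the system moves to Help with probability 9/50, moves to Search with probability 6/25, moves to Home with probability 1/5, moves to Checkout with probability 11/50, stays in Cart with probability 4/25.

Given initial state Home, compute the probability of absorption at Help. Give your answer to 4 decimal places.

0.3978

Let h(s) be the probability of absorption at Help starting from transient state s. Then h(Help) = 1 and h(Checkout) = 0. By first-step analysis:
h(Home) = 0.18·h(Home) + 0.18·h(Search) + 0.14·1 + 0.22·0 + 0.28·h(Cart)
h(Search) = 0.26·h(Home) + 0.16·h(Search) + 0.16·1 + 0.28·0 + 0.14·h(Cart)
h(Cart) = 0.2·h(Home) + 0.24·h(Search) + 0.18·1 + 0.22·0 + 0.16·h(Cart)
Solving: h(Home) = 0.3978, h(Search) = 0.3834, h(Cart) = 0.4185.
Starting from Home, the probability is 0.3978.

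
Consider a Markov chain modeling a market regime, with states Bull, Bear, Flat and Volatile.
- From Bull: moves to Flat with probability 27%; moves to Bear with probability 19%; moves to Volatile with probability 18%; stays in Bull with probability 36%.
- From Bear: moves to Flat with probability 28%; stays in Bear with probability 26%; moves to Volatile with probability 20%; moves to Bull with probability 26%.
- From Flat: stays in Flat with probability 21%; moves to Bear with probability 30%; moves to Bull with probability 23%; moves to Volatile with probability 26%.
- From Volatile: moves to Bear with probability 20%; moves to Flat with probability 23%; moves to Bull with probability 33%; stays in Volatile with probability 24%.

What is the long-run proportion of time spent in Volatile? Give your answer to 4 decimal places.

Let the stationary distribution be π with π = πP and π_1 + π_2 + π_3 + π_4 = 1.
π_1 = 0.36·π_1 + 0.26·π_2 + 0.23·π_3 + 0.33·π_4
π_2 = 0.19·π_1 + 0.26·π_2 + 0.3·π_3 + 0.2·π_4
π_3 = 0.27·π_1 + 0.28·π_2 + 0.21·π_3 + 0.23·π_4
Solving with the normalization constraint gives π = (0.2975, 0.2361, 0.2487, 0.2177).
So the stationary probability of Volatile is 0.2177.

0.2177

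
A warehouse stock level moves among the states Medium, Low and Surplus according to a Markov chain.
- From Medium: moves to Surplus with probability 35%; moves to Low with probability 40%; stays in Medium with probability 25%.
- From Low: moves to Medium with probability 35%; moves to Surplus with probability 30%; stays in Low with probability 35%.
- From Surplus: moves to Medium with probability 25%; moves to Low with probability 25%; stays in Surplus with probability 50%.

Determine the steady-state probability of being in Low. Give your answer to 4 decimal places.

Let the stationary distribution be π with π = πP and π_1 + π_2 + π_3 = 1.
π_1 = 0.25·π_1 + 0.35·π_2 + 0.25·π_3
π_2 = 0.4·π_1 + 0.35·π_2 + 0.25·π_3
Solving with the normalization constraint gives π = (0.2825, 0.3249, 0.3927).
So the stationary probability of Low is 0.3249.

0.3249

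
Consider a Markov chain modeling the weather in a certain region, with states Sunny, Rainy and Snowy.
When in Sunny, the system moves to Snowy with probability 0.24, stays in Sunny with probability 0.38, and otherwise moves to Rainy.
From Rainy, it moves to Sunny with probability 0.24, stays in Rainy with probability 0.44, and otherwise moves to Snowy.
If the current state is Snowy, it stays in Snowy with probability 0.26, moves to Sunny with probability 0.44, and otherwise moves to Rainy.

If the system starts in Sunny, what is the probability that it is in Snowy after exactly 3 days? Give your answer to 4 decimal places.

Propagate the distribution vector 3 days from Sunny.
After 0 days: (1.0000, 0.0000, 0.0000)
After 1 day: (0.3800, 0.3800, 0.2400)
After 2 days: (0.3412, 0.3836, 0.2752)
After 3 days: (0.3428, 0.3810, 0.2762)
P(in Snowy after 3 days) = 0.2762

0.2762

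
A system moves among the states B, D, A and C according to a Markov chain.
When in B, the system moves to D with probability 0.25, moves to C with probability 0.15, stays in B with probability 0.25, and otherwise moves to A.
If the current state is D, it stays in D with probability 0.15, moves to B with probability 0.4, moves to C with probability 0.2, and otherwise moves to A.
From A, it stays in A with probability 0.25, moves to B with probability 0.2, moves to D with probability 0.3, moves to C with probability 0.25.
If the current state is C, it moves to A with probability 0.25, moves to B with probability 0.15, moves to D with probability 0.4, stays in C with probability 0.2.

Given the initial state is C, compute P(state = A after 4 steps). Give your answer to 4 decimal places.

0.2754

Propagate the distribution vector 4 steps from C.
After 0 steps: (0.0000, 0.0000, 0.0000, 1.0000)
After 1 step: (0.1500, 0.4000, 0.2500, 0.2000)
After 2 steps: (0.2775, 0.2525, 0.2650, 0.2050)
After 3 steps: (0.2541, 0.2688, 0.2778, 0.1994)
After 4 steps: (0.2565, 0.2669, 0.2754, 0.2012)
P(in A after 4 steps) = 0.2754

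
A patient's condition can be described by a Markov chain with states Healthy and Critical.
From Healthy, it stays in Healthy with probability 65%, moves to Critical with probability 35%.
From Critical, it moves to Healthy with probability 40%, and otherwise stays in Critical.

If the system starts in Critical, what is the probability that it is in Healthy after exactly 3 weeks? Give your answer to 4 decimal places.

0.5250

Propagate the distribution vector 3 weeks from Critical.
After 0 weeks: (0.0000, 1.0000)
After 1 week: (0.4000, 0.6000)
After 2 weeks: (0.5000, 0.5000)
After 3 weeks: (0.5250, 0.4750)
P(in Healthy after 3 weeks) = 0.5250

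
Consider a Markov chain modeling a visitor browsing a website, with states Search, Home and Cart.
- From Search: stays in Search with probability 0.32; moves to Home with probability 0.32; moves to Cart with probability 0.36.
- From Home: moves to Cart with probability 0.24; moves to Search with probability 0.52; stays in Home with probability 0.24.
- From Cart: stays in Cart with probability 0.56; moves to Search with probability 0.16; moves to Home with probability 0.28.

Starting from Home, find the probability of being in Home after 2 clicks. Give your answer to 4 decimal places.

0.2912

Sum over the intermediate state after 1 click:
P = P(Home→Search)·P(Search→Home) + P(Home→Home)·P(Home→Home) + P(Home→Cart)·P(Cart→Home)
  = 0.52×0.32 + 0.24×0.24 + 0.24×0.28
  = 0.1664 + 0.0576 + 0.0672 = 0.2912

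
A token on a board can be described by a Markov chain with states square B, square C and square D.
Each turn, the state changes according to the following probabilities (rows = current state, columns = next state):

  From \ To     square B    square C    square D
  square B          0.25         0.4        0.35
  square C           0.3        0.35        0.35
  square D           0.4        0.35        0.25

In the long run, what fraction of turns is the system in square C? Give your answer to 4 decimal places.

Let the stationary distribution be π with π = πP and π_1 + π_2 + π_3 = 1.
π_1 = 0.25·π_1 + 0.3·π_2 + 0.4·π_3
π_2 = 0.4·π_1 + 0.35·π_2 + 0.35·π_3
Solving with the normalization constraint gives π = (0.3160, 0.3658, 0.3182).
So the stationary probability of square C is 0.3658.

0.3658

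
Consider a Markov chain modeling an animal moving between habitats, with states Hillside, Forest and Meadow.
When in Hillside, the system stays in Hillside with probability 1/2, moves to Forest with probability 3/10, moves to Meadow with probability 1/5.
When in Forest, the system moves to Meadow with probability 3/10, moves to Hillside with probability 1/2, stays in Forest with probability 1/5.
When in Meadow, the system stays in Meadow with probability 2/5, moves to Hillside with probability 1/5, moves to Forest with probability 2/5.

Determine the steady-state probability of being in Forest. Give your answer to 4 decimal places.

0.2989

Let the stationary distribution be π with π = πP and π_1 + π_2 + π_3 = 1.
π_1 = 0.5·π_1 + 0.5·π_2 + 0.2·π_3
π_2 = 0.3·π_1 + 0.2·π_2 + 0.4·π_3
Solving with the normalization constraint gives π = (0.4138, 0.2989, 0.2874).
So the stationary probability of Forest is 0.2989.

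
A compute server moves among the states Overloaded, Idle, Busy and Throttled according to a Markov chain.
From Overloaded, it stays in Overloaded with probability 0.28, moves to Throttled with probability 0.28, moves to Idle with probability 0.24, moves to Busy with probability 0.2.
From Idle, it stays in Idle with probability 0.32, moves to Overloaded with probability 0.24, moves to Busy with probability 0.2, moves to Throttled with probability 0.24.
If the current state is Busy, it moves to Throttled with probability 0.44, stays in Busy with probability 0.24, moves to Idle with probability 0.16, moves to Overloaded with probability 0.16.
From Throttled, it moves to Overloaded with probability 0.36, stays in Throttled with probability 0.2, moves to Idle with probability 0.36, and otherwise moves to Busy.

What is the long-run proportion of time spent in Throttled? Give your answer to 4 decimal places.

0.2746

Let the stationary distribution be π with π = πP and π_1 + π_2 + π_3 + π_4 = 1.
π_1 = 0.28·π_1 + 0.24·π_2 + 0.16·π_3 + 0.36·π_4
π_2 = 0.24·π_1 + 0.32·π_2 + 0.16·π_3 + 0.36·π_4
π_3 = 0.2·π_1 + 0.2·π_2 + 0.24·π_3 + 0.08·π_4
Solving with the normalization constraint gives π = (0.2698, 0.2816, 0.1740, 0.2746).
So the stationary probability of Throttled is 0.2746.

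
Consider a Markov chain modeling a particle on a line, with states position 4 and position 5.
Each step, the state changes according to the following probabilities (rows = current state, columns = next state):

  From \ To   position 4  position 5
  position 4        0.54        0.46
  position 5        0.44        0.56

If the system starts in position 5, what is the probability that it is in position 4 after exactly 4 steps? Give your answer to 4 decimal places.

0.4888

Propagate the distribution vector 4 steps from position 5.
After 0 steps: (0.0000, 1.0000)
After 1 step: (0.4400, 0.5600)
After 2 steps: (0.4840, 0.5160)
After 3 steps: (0.4884, 0.5116)
After 4 steps: (0.4888, 0.5112)
P(in position 4 after 4 steps) = 0.4888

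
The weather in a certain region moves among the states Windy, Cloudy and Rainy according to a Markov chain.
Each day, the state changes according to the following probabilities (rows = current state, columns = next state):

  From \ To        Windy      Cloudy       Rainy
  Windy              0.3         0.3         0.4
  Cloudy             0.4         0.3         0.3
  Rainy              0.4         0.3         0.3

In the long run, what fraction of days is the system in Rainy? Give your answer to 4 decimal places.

Let the stationary distribution be π with π = πP and π_1 + π_2 + π_3 = 1.
π_1 = 0.3·π_1 + 0.4·π_2 + 0.4·π_3
π_2 = 0.3·π_1 + 0.3·π_2 + 0.3·π_3
Solving with the normalization constraint gives π = (0.3636, 0.3000, 0.3364).
So the stationary probability of Rainy is 0.3364.

0.3364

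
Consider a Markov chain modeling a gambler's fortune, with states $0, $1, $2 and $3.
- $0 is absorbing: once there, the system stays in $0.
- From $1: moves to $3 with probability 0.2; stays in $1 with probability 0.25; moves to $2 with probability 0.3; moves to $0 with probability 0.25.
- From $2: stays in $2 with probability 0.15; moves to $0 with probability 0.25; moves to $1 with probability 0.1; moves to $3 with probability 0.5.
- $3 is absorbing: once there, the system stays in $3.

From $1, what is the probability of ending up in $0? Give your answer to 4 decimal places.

Let h(s) be the probability of absorption at $0 starting from transient state s. Then h($0) = 1 and h($3) = 0. By first-step analysis:
h($1) = 0.25·1 + 0.25·h($1) + 0.3·h($2) + 0.2·0
h($2) = 0.25·1 + 0.1·h($1) + 0.15·h($2) + 0.5·0
Solving: h($1) = 0.4733, h($2) = 0.3498.
Starting from $1, the probability is 0.4733.

0.4733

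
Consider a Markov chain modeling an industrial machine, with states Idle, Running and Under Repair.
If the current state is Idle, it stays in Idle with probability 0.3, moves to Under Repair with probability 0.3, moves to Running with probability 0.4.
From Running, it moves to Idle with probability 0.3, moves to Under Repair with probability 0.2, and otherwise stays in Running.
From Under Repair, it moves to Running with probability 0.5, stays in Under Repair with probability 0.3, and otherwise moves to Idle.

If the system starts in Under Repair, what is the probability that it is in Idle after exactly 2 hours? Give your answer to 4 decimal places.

Sum over the intermediate state after 1 hour:
P = P(Under Repair→Idle)·P(Idle→Idle) + P(Under Repair→Running)·P(Running→Idle) + P(Under Repair→Under Repair)·P(Under Repair→Idle)
  = 0.2×0.3 + 0.5×0.3 + 0.3×0.2
  = 0.0600 + 0.1500 + 0.0600 = 0.2700

0.2700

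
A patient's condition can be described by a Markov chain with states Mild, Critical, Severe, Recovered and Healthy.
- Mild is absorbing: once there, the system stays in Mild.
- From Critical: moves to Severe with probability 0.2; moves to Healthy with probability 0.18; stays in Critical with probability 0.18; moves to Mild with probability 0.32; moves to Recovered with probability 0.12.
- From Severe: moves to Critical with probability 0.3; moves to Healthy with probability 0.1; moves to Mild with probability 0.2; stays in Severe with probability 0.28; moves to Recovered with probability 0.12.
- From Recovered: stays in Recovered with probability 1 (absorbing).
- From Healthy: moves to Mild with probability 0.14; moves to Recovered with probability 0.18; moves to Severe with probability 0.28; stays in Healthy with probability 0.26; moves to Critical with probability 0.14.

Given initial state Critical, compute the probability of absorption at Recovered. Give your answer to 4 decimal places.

Let h(s) be the probability of absorption at Recovered starting from transient state s. Then h(Recovered) = 1 and h(Mild) = 0. By first-step analysis:
h(Critical) = 0.32·0 + 0.18·h(Critical) + 0.2·h(Severe) + 0.12·1 + 0.18·h(Healthy)
h(Severe) = 0.2·0 + 0.3·h(Critical) + 0.28·h(Severe) + 0.12·1 + 0.1·h(Healthy)
h(Healthy) = 0.14·0 + 0.14·h(Critical) + 0.28·h(Severe) + 0.18·1 + 0.26·h(Healthy)
Solving: h(Critical) = 0.3338, h(Severe) = 0.3676, h(Healthy) = 0.4455.
Starting from Critical, the probability is 0.3338.

0.3338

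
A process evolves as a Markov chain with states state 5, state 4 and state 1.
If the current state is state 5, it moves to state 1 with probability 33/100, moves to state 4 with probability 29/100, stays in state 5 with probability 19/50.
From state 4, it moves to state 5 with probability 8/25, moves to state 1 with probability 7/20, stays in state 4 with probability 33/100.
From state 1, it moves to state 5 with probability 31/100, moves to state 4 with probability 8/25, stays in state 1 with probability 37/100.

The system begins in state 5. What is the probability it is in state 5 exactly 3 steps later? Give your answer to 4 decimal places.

0.3369

Propagate the distribution vector 3 steps from state 5.
After 0 steps: (1.0000, 0.0000, 0.0000)
After 1 step: (0.3800, 0.2900, 0.3300)
After 2 steps: (0.3395, 0.3115, 0.3490)
After 3 steps: (0.3369, 0.3129, 0.3502)
P(in state 5 after 3 steps) = 0.3369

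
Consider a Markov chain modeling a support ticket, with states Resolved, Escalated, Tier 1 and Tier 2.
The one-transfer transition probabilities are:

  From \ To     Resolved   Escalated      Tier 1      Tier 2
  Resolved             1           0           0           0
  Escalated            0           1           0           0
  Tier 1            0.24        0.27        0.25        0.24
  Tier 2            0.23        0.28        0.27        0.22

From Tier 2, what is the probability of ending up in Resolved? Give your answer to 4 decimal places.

Let h(s) be the probability of absorption at Resolved starting from transient state s. Then h(Resolved) = 1 and h(Escalated) = 0. By first-step analysis:
h(Tier 1) = 0.24·1 + 0.27·0 + 0.25·h(Tier 1) + 0.24·h(Tier 2)
h(Tier 2) = 0.23·1 + 0.28·0 + 0.27·h(Tier 1) + 0.22·h(Tier 2)
Solving: h(Tier 1) = 0.4660, h(Tier 2) = 0.4562.
Starting from Tier 2, the probability is 0.4562.

0.4562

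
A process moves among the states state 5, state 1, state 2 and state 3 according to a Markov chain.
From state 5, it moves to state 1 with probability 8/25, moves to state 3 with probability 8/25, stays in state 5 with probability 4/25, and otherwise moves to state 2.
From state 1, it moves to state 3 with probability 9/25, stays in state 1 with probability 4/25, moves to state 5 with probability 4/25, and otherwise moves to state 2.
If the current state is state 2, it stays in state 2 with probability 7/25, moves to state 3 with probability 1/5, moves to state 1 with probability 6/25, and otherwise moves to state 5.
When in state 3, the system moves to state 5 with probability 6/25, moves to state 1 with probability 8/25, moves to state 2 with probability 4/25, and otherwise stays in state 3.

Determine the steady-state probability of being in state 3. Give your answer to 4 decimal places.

Let the stationary distribution be π with π = πP and π_1 + π_2 + π_3 + π_4 = 1.
π_1 = 0.16·π_1 + 0.16·π_2 + 0.28·π_3 + 0.24·π_4
π_2 = 0.32·π_1 + 0.16·π_2 + 0.24·π_3 + 0.32·π_4
π_3 = 0.2·π_1 + 0.32·π_2 + 0.28·π_3 + 0.16·π_4
Solving with the normalization constraint gives π = (0.2118, 0.2594, 0.2386, 0.2901).
So the stationary probability of state 3 is 0.2901.

0.2901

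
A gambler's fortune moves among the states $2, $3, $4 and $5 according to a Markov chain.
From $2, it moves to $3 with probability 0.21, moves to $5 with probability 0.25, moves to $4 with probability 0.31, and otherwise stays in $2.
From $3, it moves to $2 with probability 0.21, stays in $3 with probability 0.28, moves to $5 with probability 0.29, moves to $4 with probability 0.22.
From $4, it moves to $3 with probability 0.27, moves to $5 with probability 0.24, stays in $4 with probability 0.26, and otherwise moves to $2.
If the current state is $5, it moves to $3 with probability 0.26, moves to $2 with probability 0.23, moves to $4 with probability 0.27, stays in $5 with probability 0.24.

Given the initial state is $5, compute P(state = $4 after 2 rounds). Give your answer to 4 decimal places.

0.2635

Propagate the distribution vector 2 rounds from $5.
After 0 rounds: (0.0000, 0.0000, 0.0000, 1.0000)
After 1 round: (0.2300, 0.2600, 0.2700, 0.2400)
After 2 rounds: (0.2248, 0.2564, 0.2635, 0.2553)
P(in $4 after 2 rounds) = 0.2635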